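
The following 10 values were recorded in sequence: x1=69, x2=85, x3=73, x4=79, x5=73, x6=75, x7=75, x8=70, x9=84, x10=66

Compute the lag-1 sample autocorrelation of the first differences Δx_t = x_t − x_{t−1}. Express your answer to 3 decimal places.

First differences Δx: 16, -12, 6, -6, 2, 0, -5, 14, -18
Mean of differences = -0.3333
Numerator Σ(Δx_t−Δx̄)(Δx_{t+1}−Δx̄) = -634.4444
Denominator Σ(Δx_t−Δx̄)² = 1020.0000
r_1(Δx) = -634.4444 / 1020.0000 = -0.622

-0.622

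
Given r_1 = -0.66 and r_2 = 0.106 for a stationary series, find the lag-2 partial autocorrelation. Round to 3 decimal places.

-0.584

φ_{22} = (r_2 − r_1²) / (1 − r_1²)
r_1² = (-0.66)² = 0.4356
Numerator = 0.106 − 0.4356 = -0.3296; denominator = 1 − 0.4356 = 0.5644
φ_{22} = -0.3296 / 0.5644 = -0.584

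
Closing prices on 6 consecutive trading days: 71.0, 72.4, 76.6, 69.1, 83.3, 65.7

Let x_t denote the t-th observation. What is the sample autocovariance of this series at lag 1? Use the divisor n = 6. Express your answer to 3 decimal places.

Mean x̄ = (71.0 + 72.4 + 76.6 + 69.1 + 83.3 + 65.7)/6 = 73.0167
Deviations: -2.0167, -0.6167, 3.5833, -3.9167, 10.2833, -7.3167
Σ_{t=1}^{5}(x_t−x̄)(x_{t+1}−x̄) = -130.5169
γ_1 = -130.5169 / 6 = -21.753

-21.753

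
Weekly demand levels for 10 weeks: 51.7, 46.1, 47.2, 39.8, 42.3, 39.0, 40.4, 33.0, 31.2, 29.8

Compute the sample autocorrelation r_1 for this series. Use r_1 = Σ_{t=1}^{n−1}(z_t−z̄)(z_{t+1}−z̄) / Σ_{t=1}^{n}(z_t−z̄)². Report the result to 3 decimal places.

Mean z̄ = (51.7 + 46.1 + 47.2 + 39.8 + 42.3 + 39.0 + 40.4 + 33.0 + 31.2 + 29.8)/10 = 40.0500
Numerator Σ_{t=1}^{9}(z_t−z̄)(z_{t+1}−z̄) = 259.2975
Denominator Σ(z_t−z̄)² = 462.8850
r_1 = 259.2975 / 462.8850 = 0.560

0.560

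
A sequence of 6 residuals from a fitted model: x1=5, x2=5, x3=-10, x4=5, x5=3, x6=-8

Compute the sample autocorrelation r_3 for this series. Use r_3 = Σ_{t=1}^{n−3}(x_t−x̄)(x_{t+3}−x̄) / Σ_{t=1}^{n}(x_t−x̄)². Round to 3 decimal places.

0.484

Mean x̄ = (5 + 5 − 10 + 5 + 3 − 8)/6 = 0.0000
Deviations from mean: 5.0000, 5.0000, -10.0000, 5.0000, 3.0000, -8.0000
Σ(x_t−x̄)(x_{t+3}−x̄) = (25.0000) + (15.0000) + (80.0000) = 120.0000
Denominator Σ(x_t−x̄)² = 248.0000
r_3 = 120.0000 / 248.0000 = 0.484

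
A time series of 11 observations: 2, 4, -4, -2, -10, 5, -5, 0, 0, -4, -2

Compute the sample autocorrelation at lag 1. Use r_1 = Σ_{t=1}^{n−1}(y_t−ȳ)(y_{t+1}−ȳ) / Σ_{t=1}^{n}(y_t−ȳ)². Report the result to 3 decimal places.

Mean ȳ = (2 + 4 − 4 − 2 − 10 + 5 − 5 + 0 + 0 − 4 − 2)/11 = -1.4545
Numerator Σ_{t=1}^{10}(y_t−ȳ)(y_{t+1}−ȳ) = -72.3884
Denominator Σ(y_t−ȳ)² = 186.7273
r_1 = -72.3884 / 186.7273 = -0.388

-0.388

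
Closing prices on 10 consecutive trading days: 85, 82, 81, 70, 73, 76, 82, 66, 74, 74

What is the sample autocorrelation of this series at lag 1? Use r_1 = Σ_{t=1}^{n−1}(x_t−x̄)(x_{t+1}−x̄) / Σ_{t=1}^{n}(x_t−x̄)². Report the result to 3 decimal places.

Mean x̄ = (85 + 82 + 81 + 70 + 73 + 76 + 82 + 66 + 74 + 74)/10 = 76.3000
Numerator Σ_{t=1}^{9}(x_t−x̄)(x_{t+1}−x̄) = 37.1100
Denominator Σ(x_t−x̄)² = 330.1000
r_1 = 37.1100 / 330.1000 = 0.112

0.112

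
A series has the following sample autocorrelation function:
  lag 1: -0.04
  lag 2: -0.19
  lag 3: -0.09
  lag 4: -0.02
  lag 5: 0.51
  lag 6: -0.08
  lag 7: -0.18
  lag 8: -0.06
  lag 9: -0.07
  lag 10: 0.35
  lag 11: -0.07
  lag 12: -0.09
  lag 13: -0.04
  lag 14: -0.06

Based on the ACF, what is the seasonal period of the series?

5

The largest autocorrelation is r_5 = 0.51, with a weaker echo at lag 10 (0.35); the remaining lags stay at or below -0.02.
The dominant spike at lag 5 indicates a seasonal period of 5.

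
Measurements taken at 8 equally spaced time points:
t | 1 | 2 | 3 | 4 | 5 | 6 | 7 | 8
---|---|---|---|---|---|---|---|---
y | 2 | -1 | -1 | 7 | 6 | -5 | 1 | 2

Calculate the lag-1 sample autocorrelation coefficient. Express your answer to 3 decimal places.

Mean ȳ = (2 − 1 − 1 + 7 + 6 − 5 + 1 + 2)/8 = 1.3750
Deviations from mean: 0.6250, -2.3750, -2.3750, 5.6250, 4.6250, -6.3750, -0.3750, 0.6250
Σ(y_t−ȳ)(y_{t+1}−ȳ) = (-1.4844) + (5.6406) + (-13.3594) + (26.0156) + (-29.4844) + (2.3906) + (-0.2344) = -10.5156
Denominator Σ(y_t−ȳ)² = 105.8750
r_1 = -10.5156 / 105.8750 = -0.099

-0.099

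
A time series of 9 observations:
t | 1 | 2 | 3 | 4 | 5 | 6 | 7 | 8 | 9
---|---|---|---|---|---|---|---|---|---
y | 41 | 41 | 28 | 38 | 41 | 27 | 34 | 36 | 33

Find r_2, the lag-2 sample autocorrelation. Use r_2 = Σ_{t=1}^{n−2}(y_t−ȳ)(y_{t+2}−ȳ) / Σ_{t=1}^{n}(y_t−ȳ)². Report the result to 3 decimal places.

Mean ȳ = (41 + 41 + 28 + 38 + 41 + 27 + 34 + 36 + 33)/9 = 35.4444
Σ(y_t−ȳ)(y_{t+2}−ȳ) = (-41.3580) + (14.1975) + (-41.3580) + (-21.5802) + (-8.0247) + (-4.6914) + (3.5309) = -99.2840
Denominator Σ(y_t−ȳ)² = 234.2222
r_2 = -99.2840 / 234.2222 = -0.424

-0.424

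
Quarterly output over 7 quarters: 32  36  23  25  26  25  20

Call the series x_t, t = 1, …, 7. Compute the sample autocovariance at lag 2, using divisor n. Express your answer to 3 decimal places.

Mean x̄ = (32 + 36 + 23 + 25 + 26 + 25 + 20)/7 = 26.7143
Σ_{t=1}^{5}(x_t−x̄)(x_{t+2}−x̄) = -25.1633
γ_2 = -25.1633 / 7 = -3.595

-3.595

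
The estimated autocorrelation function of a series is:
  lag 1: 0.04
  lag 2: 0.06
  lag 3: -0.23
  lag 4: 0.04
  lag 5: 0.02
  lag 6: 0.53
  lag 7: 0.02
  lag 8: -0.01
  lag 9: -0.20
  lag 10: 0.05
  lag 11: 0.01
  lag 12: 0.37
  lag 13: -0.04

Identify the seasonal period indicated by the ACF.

The largest autocorrelation is r_6 = 0.53, with a weaker echo at lag 12 (0.37); the remaining lags stay at or below 0.06.
The dominant spike at lag 6 indicates a seasonal period of 6.

6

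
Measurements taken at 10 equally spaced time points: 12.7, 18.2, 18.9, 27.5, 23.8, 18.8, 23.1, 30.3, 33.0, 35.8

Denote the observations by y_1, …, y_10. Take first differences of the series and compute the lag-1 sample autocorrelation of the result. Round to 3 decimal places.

-0.068

First differences Δy: 5.5, 0.7, 8.6, -3.7, -5.0, 4.3, 7.2, 2.7, 2.8
Mean of differences = 2.5667
Numerator Σ(Δy_t−Δȳ)(Δy_{t+1}−Δȳ) = -11.5644
Denominator Σ(Δy_t−Δȳ)² = 169.5600
r_1(Δy) = -11.5644 / 169.5600 = -0.068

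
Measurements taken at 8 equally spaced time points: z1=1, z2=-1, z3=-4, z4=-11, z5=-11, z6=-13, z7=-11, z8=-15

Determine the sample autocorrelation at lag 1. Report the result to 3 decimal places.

0.561

Mean z̄ = (1 − 1 − 4 − 11 − 11 − 13 − 11 − 15)/8 = -8.1250
Numerator Σ_{t=1}^{7}(z_t−z̄)(z_{t+1}−z̄) = 138.6094
Denominator Σ(z_t−z̄)² = 246.8750
r_1 = 138.6094 / 246.8750 = 0.561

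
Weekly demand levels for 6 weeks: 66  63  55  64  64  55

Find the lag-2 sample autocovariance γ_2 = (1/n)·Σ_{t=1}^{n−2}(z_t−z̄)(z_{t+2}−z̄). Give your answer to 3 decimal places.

Mean z̄ = (66 + 63 + 55 + 64 + 64 + 55)/6 = 61.1667
Deviations: 4.8333, 1.8333, -6.1667, 2.8333, 2.8333, -6.1667
Σ_{t=1}^{4}(z_t−z̄)(z_{t+2}−z̄) = -59.5556
γ_2 = -59.5556 / 6 = -9.926

-9.926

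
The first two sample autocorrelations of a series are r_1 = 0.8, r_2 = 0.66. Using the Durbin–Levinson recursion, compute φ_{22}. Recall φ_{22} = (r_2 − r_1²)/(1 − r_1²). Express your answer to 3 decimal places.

0.056

φ_{22} = (r_2 − r_1²) / (1 − r_1²)
r_1² = (0.8)² = 0.64
Numerator = 0.66 − 0.6400 = 0.0200; denominator = 1 − 0.6400 = 0.3600
φ_{22} = 0.0200 / 0.3600 = 0.056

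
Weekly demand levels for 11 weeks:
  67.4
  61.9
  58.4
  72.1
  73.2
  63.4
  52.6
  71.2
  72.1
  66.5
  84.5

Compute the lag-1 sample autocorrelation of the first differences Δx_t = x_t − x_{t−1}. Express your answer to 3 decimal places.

-0.196

First differences Δx: -5.5, -3.5, 13.7, 1.1, -9.8, -10.8, 18.6, 0.9, -5.6, 18.0
Mean of differences = 1.7100
Numerator Σ(Δx_t−Δx̄)(Δx_{t+1}−Δx̄) = -219.3401
Denominator Σ(Δx_t−Δx̄)² = 1116.9690
r_1(Δx) = -219.3401 / 1116.9690 = -0.196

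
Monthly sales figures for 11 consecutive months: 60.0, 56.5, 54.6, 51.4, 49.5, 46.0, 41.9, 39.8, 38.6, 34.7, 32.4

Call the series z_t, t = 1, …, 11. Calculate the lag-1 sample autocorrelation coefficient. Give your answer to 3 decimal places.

0.724

Mean z̄ = (60.0 + 56.5 + 54.6 + 51.4 + 49.5 + 46.0 + 41.9 + 39.8 + 38.6 + 34.7 + 32.4)/11 = 45.9455
Numerator Σ_{t=1}^{10}(z_t−z̄)(z_{t+1}−z̄) = 611.1825
Denominator Σ(z_t−z̄)² = 844.2473
r_1 = 611.1825 / 844.2473 = 0.724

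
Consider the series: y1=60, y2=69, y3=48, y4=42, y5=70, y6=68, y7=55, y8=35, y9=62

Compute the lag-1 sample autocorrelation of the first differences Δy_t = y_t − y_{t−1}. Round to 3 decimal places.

-0.201

First differences Δy: 9, -21, -6, 28, -2, -13, -20, 27
Mean of differences = 0.2500
Numerator Σ(Δy_t−Δȳ)(Δy_{t+1}−Δȳ) = -532.5625
Denominator Σ(Δy_t−Δȳ)² = 2643.5000
r_1(Δy) = -532.5625 / 2643.5000 = -0.201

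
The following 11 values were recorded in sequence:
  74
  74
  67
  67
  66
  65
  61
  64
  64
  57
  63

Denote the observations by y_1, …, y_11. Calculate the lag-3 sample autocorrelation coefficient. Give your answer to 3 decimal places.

Mean ȳ = (74 + 74 + 67 + 67 + 66 + 65 + 61 + 64 + 64 + 57 + 63)/11 = 65.6364
Numerator Σ_{t=1}^{8}(y_t−ȳ)(y_{t+3}−ȳ) = 52.0579
Denominator Σ(y_t−ȳ)² = 252.5455
r_3 = 52.0579 / 252.5455 = 0.206

0.206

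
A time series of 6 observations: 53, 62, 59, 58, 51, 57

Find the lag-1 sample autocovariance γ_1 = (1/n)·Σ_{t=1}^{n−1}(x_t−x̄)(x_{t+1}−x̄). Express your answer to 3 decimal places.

-2.241

Mean x̄ = (53 + 62 + 59 + 58 + 51 + 57)/6 = 56.6667
Deviations: -3.6667, 5.3333, 2.3333, 1.3333, -5.6667, 0.3333
Σ_{t=1}^{5}(x_t−x̄)(x_{t+1}−x̄) = -13.4444
γ_1 = -13.4444 / 6 = -2.241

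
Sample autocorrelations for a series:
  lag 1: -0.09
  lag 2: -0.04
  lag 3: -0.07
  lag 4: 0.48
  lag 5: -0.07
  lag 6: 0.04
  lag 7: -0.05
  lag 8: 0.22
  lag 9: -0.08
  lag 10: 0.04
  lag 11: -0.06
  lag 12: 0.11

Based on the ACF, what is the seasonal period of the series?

4

The largest autocorrelation is r_4 = 0.48, with a weaker echo at lag 8 (0.22); the remaining lags stay at or below 0.11.
The dominant spike at lag 4 indicates a seasonal period of 4.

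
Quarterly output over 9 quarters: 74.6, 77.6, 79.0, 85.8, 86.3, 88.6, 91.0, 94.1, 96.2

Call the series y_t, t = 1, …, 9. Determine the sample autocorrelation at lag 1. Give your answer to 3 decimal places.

0.649

Mean ȳ = (74.6 + 77.6 + 79.0 + 85.8 + 86.3 + 88.6 + 91.0 + 94.1 + 96.2)/9 = 85.9111
Numerator Σ_{t=1}^{8}(y_t−ȳ)(y_{t+1}−ȳ) = 292.8277
Denominator Σ(y_t−ȳ)² = 450.9889
r_1 = 292.8277 / 450.9889 = 0.649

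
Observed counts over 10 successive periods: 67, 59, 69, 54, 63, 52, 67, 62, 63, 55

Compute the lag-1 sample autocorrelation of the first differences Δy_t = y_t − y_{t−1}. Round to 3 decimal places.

First differences Δy: -8, 10, -15, 9, -11, 15, -5, 1, -8
Mean of differences = -1.3333
Numerator Σ(Δy_t−Δȳ)(Δy_{t+1}−Δȳ) = -713.4444
Denominator Σ(Δy_t−Δȳ)² = 890.0000
r_1(Δy) = -713.4444 / 890.0000 = -0.802

-0.802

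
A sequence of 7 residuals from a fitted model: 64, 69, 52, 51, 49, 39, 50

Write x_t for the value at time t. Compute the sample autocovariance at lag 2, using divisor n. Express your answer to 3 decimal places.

Mean x̄ = (64 + 69 + 52 + 51 + 49 + 39 + 50)/7 = 53.4286
Deviations: 10.5714, 15.5714, -1.4286, -2.4286, -4.4286, -14.4286, -3.4286
Σ_{t=1}^{5}(x_t−x̄)(x_{t+2}−x̄) = 3.6327
γ_2 = 3.6327 / 7 = 0.519

0.519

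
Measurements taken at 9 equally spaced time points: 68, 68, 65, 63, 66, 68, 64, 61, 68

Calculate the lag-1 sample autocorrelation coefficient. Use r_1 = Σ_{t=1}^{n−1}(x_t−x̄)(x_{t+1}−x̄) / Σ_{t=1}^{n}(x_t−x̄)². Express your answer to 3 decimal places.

-0.027

Mean x̄ = (68 + 68 + 65 + 63 + 66 + 68 + 64 + 61 + 68)/9 = 65.6667
Numerator Σ_{t=1}^{8}(x_t−x̄)(x_{t+1}−x̄) = -1.4444
Denominator Σ(x_t−x̄)² = 54.0000
r_1 = -1.4444 / 54.0000 = -0.027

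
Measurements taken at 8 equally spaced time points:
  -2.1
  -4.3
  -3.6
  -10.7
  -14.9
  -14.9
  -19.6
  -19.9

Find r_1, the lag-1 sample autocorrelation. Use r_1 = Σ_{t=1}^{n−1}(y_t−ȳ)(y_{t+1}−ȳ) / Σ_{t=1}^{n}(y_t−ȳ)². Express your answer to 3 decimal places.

0.649

Mean ȳ = (-2.1 − 4.3 − 3.6 − 10.7 − 14.9 − 14.9 − 19.6 − 19.9)/8 = -11.2500
Deviations from mean: 9.1500, 6.9500, 7.6500, 0.5500, -3.6500, -3.6500, -8.3500, -8.6500
Σ(y_t−ȳ)(y_{t+1}−ȳ) = (63.5925) + (53.1675) + (4.2075) + (-2.0075) + (13.3225) + (30.4775) + (72.2275) = 234.9875
Denominator Σ(y_t−ȳ)² = 362.0400
r_1 = 234.9875 / 362.0400 = 0.649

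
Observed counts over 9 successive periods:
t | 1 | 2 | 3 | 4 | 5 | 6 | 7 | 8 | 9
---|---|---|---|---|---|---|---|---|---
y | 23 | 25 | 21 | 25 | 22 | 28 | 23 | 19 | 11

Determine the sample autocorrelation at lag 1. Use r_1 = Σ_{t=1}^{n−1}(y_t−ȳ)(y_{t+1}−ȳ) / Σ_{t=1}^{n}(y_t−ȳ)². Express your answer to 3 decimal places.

Mean ȳ = (23 + 25 + 21 + 25 + 22 + 28 + 23 + 19 + 11)/9 = 21.8889
Numerator Σ_{t=1}^{8}(y_t−ȳ)(y_{t+1}−ȳ) = 33.9877
Denominator Σ(y_t−ȳ)² = 186.8889
r_1 = 33.9877 / 186.8889 = 0.182

0.182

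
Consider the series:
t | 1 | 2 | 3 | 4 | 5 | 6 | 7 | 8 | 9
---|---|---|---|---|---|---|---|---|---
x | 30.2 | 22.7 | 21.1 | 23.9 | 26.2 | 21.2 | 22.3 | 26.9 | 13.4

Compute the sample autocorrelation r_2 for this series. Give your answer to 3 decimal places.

-0.136

Mean x̄ = (30.2 + 22.7 + 21.1 + 23.9 + 26.2 + 21.2 + 22.3 + 26.9 + 13.4)/9 = 23.1000
Numerator Σ_{t=1}^{7}(x_t−x̄)(x_{t+2}−x̄) = -24.1800
Denominator Σ(x_t−x̄)² = 177.6000
r_2 = -24.1800 / 177.6000 = -0.136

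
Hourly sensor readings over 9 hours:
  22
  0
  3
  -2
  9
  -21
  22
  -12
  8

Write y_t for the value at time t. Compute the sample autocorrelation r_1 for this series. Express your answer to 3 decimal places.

Mean ȳ = (22 + 0 + 3 − 2 + 9 − 21 + 22 − 12 + 8)/9 = 3.2222
Numerator Σ_{t=1}^{8}(y_t−ȳ)(y_{t+1}−ȳ) = -1042.1605
Denominator Σ(y_t−ȳ)² = 1617.5556
r_1 = -1042.1605 / 1617.5556 = -0.644

-0.644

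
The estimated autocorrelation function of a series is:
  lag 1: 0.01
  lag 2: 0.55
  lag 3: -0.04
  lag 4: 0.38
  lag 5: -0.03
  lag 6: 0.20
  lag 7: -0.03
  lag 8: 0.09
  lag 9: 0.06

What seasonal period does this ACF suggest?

The largest autocorrelation is r_2 = 0.55, with weaker echoes at lags 4 (0.38) and 6 (0.20); the remaining lags stay at or below 0.09.
The dominant spike at lag 2 indicates a seasonal period of 2.

2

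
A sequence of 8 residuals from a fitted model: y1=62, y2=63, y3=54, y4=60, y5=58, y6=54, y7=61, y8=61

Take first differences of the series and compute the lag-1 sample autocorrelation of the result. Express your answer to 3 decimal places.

First differences Δy: 1, -9, 6, -2, -4, 7, 0
Mean of differences = -0.1429
Numerator Σ(Δy_t−Δȳ)(Δy_{t+1}−Δȳ) = -95.3061
Denominator Σ(Δy_t−Δȳ)² = 186.8571
r_1(Δy) = -95.3061 / 186.8571 = -0.510

-0.510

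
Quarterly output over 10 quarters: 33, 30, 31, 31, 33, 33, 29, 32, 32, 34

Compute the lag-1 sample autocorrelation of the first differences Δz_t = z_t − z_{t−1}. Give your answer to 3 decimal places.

-0.355

First differences Δz: -3, 1, 0, 2, 0, -4, 3, 0, 2
Mean of differences = 0.1111
Numerator Σ(Δz_t−Δz̄)(Δz_{t+1}−Δz̄) = -15.2346
Denominator Σ(Δz_t−Δz̄)² = 42.8889
r_1(Δz) = -15.2346 / 42.8889 = -0.355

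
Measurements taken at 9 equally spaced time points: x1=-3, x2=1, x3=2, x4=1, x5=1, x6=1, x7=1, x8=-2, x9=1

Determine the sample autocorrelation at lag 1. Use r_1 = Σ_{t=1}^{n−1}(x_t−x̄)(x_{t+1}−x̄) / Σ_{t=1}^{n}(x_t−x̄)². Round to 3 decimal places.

Mean x̄ = (-3 + 1 + 2 + 1 + 1 + 1 + 1 − 2 + 1)/9 = 0.3333
Numerator Σ_{t=1}^{8}(x_t−x̄)(x_{t+1}−x̄) = -1.7778
Denominator Σ(x_t−x̄)² = 22.0000
r_1 = -1.7778 / 22.0000 = -0.081

-0.081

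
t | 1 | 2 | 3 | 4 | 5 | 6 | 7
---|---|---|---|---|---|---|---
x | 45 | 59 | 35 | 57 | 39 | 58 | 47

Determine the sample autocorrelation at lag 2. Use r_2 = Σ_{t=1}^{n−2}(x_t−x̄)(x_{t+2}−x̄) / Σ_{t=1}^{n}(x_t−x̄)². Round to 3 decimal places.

Mean x̄ = (45 + 59 + 35 + 57 + 39 + 58 + 47)/7 = 48.5714
Deviations from mean: -3.5714, 10.4286, -13.5714, 8.4286, -9.5714, 9.4286, -1.5714
Σ(x_t−x̄)(x_{t+2}−x̄) = (48.4694) + (87.8980) + (129.8980) + (79.4694) + (15.0408) = 360.7755
Denominator Σ(x_t−x̄)² = 559.7143
r_2 = 360.7755 / 559.7143 = 0.645

0.645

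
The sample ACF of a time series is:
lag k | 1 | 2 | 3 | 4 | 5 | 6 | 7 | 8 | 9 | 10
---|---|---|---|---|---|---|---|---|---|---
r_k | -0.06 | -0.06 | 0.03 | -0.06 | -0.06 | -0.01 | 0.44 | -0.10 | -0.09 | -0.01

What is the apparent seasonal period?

7

The largest autocorrelation is r_7 = 0.44; the remaining lags stay at or below 0.03.
The dominant spike at lag 7 indicates a seasonal period of 7.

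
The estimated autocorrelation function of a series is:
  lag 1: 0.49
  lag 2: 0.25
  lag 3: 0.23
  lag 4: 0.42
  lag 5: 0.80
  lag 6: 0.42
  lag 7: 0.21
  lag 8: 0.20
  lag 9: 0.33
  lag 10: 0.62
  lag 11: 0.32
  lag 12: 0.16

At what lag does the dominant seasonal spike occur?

5

The largest autocorrelation is r_5 = 0.80, with a weaker echo at lag 10 (0.62); the remaining lags stay at or below 0.49. The elevated value at lag 1 (0.49), dropping to 0.25 at lag 2, reflects decaying short-term dependence rather than seasonality.
The dominant spike at lag 5 indicates a seasonal period of 5.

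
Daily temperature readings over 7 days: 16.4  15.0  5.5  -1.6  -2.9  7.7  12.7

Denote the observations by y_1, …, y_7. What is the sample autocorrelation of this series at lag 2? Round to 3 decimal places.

Mean ȳ = (16.4 + 15.0 + 5.5 − 1.6 − 2.9 + 7.7 + 12.7)/7 = 7.5429
Deviations from mean: 8.8571, 7.4571, -2.0429, -9.1429, -10.4429, 0.1571, 5.1571
Numerator Σ_{t=1}^{5}(y_t−ȳ)(y_{t+2}−ȳ) = -120.2322
Denominator Σ(y_t−ȳ)² = 357.4971
r_2 = -120.2322 / 357.4971 = -0.336

-0.336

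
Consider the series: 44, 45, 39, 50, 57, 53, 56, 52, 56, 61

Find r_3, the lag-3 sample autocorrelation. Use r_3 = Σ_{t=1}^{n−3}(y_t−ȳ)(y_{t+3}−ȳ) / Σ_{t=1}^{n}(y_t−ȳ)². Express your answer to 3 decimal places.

Mean ȳ = (44 + 45 + 39 + 50 + 57 + 53 + 56 + 52 + 56 + 61)/10 = 51.3000
Σ(y_t−ȳ)(y_{t+3}−ȳ) = (9.4900) + (-35.9100) + (-20.9100) + (-6.1100) + (3.9900) + (7.9900) + (45.5900) = 4.1300
Denominator Σ(y_t−ȳ)² = 420.1000
r_3 = 4.1300 / 420.1000 = 0.010

0.010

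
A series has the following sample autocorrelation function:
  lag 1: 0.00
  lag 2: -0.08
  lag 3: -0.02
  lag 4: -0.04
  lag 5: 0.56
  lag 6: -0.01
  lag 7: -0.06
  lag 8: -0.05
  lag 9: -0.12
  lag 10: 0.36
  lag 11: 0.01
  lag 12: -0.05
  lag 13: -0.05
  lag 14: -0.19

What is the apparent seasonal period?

5

The largest autocorrelation is r_5 = 0.56, with a weaker echo at lag 10 (0.36); the remaining lags stay at or below 0.01.
The dominant spike at lag 5 indicates a seasonal period of 5.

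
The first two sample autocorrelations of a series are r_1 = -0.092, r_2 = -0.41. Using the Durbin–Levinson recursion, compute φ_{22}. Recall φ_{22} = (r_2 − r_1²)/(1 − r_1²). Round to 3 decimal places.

-0.422

φ_{22} = (r_2 − r_1²) / (1 − r_1²)
r_1² = (-0.092)² = 0.008464
Numerator = -0.41 − 0.0085 = -0.4185; denominator = 1 − 0.0085 = 0.9915
φ_{22} = -0.4185 / 0.9915 = -0.422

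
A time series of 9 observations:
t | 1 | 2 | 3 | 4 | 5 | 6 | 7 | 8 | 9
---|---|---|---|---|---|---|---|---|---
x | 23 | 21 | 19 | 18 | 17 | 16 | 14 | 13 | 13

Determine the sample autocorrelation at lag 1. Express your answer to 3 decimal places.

0.658

Mean x̄ = (23 + 21 + 19 + 18 + 17 + 16 + 14 + 13 + 13)/9 = 17.1111
Numerator Σ_{t=1}^{8}(x_t−x̄)(x_{t+1}−x̄) = 65.0988
Denominator Σ(x_t−x̄)² = 98.8889
r_1 = 65.0988 / 98.8889 = 0.658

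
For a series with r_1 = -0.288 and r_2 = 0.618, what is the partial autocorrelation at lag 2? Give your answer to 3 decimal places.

φ_{22} = (r_2 − r_1²) / (1 − r_1²)
r_1² = (-0.288)² = 0.082944
Numerator = 0.618 − 0.0829 = 0.5351; denominator = 1 − 0.0829 = 0.9171
φ_{22} = 0.5351 / 0.9171 = 0.583

0.583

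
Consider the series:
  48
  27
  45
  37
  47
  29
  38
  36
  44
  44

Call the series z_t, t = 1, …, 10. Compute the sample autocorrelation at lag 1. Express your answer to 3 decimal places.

-0.536

Mean z̄ = (48 + 27 + 45 + 37 + 47 + 29 + 38 + 36 + 44 + 44)/10 = 39.5000
Numerator Σ_{t=1}^{9}(z_t−z̄)(z_{t+1}−z̄) = -260.7500
Denominator Σ(z_t−z̄)² = 486.5000
r_1 = -260.7500 / 486.5000 = -0.536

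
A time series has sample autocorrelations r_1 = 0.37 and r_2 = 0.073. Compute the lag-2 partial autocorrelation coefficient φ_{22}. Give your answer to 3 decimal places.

φ_{22} = (r_2 − r_1²) / (1 − r_1²)
r_1² = (0.37)² = 0.1369
Numerator = 0.073 − 0.1369 = -0.0639; denominator = 1 − 0.1369 = 0.8631
φ_{22} = -0.0639 / 0.8631 = -0.074

-0.074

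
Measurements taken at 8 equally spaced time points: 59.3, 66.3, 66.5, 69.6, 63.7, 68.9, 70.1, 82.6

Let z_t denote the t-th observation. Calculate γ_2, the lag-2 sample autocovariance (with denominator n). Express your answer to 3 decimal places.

Mean z̄ = (59.3 + 66.3 + 66.5 + 69.6 + 63.7 + 68.9 + 70.1 + 82.6)/8 = 68.3750
Σ_{t=1}^{6}(z_t−z̄)(z_{t+2}−z̄) = 23.2863
γ_2 = 23.2863 / 8 = 2.911

2.911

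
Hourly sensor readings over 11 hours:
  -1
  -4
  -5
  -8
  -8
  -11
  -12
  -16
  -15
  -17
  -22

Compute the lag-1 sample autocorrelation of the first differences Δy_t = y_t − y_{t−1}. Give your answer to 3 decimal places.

-0.476

First differences Δy: -3, -1, -3, 0, -3, -1, -4, 1, -2, -5
Mean of differences = -2.1000
Numerator Σ(Δy_t−Δȳ)(Δy_{t+1}−Δȳ) = -14.7100
Denominator Σ(Δy_t−Δȳ)² = 30.9000
r_1(Δy) = -14.7100 / 30.9000 = -0.476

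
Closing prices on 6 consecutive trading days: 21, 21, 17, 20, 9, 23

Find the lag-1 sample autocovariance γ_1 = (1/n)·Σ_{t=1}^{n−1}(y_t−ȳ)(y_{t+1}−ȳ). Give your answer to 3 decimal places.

-9.458

Mean ȳ = (21 + 21 + 17 + 20 + 9 + 23)/6 = 18.5000
Σ_{t=1}^{5}(y_t−ȳ)(y_{t+1}−ȳ) = -56.7500
γ_1 = -56.7500 / 6 = -9.458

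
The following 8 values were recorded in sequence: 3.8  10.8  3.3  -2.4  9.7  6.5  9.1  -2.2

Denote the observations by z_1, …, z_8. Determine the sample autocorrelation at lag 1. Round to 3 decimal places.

Mean z̄ = (3.8 + 10.8 + 3.3 − 2.4 + 9.7 + 6.5 + 9.1 − 2.2)/8 = 4.8250
Numerator Σ_{t=1}^{7}(z_t−z̄)(z_{t+1}−z̄) = -54.1456
Denominator Σ(z_t−z̄)² = 185.4750
r_1 = -54.1456 / 185.4750 = -0.292

-0.292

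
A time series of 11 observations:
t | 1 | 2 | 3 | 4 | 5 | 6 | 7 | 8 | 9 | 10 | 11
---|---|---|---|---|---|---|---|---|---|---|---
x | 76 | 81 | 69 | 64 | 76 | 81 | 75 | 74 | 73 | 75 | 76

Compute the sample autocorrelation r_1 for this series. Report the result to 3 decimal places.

Mean x̄ = (76 + 81 + 69 + 64 + 76 + 81 + 75 + 74 + 73 + 75 + 76)/11 = 74.5455
Numerator Σ_{t=1}^{10}(x_t−x̄)(x_{t+1}−x̄) = 29.6116
Denominator Σ(x_t−x̄)² = 234.7273
r_1 = 29.6116 / 234.7273 = 0.126

0.126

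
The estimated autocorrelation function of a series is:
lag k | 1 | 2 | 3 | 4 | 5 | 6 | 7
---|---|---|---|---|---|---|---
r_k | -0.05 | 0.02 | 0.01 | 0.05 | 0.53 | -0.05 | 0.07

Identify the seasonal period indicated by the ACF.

5

The largest autocorrelation is r_5 = 0.53; the remaining lags stay at or below 0.07.
The dominant spike at lag 5 indicates a seasonal period of 5.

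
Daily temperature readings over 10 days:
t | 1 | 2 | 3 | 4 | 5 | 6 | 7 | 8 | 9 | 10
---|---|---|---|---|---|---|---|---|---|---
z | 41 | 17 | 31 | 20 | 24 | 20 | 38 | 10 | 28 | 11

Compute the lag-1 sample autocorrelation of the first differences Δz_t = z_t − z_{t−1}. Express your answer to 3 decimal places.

-0.750

First differences Δz: -24, 14, -11, 4, -4, 18, -28, 18, -17
Mean of differences = -3.3333
Numerator Σ(Δz_t−Δz̄)(Δz_{t+1}−Δz̄) = -1910.4444
Denominator Σ(Δz_t−Δz̄)² = 2546.0000
r_1(Δz) = -1910.4444 / 2546.0000 = -0.750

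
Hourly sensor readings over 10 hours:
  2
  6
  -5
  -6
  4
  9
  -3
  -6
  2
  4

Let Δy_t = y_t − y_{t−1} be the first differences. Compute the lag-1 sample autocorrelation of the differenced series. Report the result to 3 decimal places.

-0.050

First differences Δy: 4, -11, -1, 10, 5, -12, -3, 8, 2
Mean of differences = 0.2222
Numerator Σ(Δy_t−Δȳ)(Δy_{t+1}−Δȳ) = -24.1605
Denominator Σ(Δy_t−Δȳ)² = 483.5556
r_1(Δy) = -24.1605 / 483.5556 = -0.050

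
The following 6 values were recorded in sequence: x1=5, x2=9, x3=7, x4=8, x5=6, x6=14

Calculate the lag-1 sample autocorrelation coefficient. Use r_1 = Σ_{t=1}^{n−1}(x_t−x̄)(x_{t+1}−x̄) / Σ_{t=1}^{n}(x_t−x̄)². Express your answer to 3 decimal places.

-0.309

Mean x̄ = (5 + 9 + 7 + 8 + 6 + 14)/6 = 8.1667
Numerator Σ_{t=1}^{5}(x_t−x̄)(x_{t+1}−x̄) = -15.6944
Denominator Σ(x_t−x̄)² = 50.8333
r_1 = -15.6944 / 50.8333 = -0.309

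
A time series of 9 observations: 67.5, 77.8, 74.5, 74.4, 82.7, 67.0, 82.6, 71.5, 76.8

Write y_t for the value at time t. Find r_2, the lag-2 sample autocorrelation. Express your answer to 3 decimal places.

Mean ȳ = (67.5 + 77.8 + 74.5 + 74.4 + 82.7 + 67.0 + 82.6 + 71.5 + 76.8)/9 = 74.9778
Σ(y_t−ȳ)(y_{t+2}−ȳ) = (3.5727) + (-1.6306) + (-3.6895) + (4.6094) + (58.8605) + (27.7449) + (13.8894) = 103.3568
Denominator Σ(y_t−ȳ)² = 261.2356
r_2 = 103.3568 / 261.2356 = 0.396

0.396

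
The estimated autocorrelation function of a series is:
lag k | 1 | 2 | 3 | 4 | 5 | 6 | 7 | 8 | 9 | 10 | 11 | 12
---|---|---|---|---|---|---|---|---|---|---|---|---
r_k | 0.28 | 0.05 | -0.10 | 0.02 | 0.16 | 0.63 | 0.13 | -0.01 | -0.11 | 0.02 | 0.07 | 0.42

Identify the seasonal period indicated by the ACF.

The largest autocorrelation is r_6 = 0.63, with a weaker echo at lag 12 (0.42); the remaining lags stay at or below 0.28. The elevated value at lag 1 (0.28), dropping to 0.05 at lag 2, reflects decaying short-term dependence rather than seasonality.
The dominant spike at lag 6 indicates a seasonal period of 6.

6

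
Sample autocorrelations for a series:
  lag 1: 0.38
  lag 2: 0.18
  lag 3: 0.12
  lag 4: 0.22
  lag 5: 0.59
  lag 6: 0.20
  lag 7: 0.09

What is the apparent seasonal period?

5

The largest autocorrelation is r_5 = 0.59; the remaining lags stay at or below 0.38. The elevated value at lag 1 (0.38), dropping to 0.18 at lag 2, reflects decaying short-term dependence rather than seasonality.
The dominant spike at lag 5 indicates a seasonal period of 5.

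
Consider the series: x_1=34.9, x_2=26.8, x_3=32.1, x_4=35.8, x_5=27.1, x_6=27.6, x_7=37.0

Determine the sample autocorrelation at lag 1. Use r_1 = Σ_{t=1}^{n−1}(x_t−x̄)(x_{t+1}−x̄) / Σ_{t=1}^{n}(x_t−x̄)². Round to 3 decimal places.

-0.329

Mean x̄ = (34.9 + 26.8 + 32.1 + 35.8 + 27.1 + 27.6 + 37.0)/7 = 31.6143
Deviations from mean: 3.2857, -4.8143, 0.4857, 4.1857, -4.5143, -4.0143, 5.3857
Σ(x_t−x̄)(x_{t+1}−x̄) = (-15.8184) + (-2.3384) + (2.0331) + (-18.8955) + (18.1216) + (-21.6198) = -38.5173
Denominator Σ(x_t−x̄)² = 117.2286
r_1 = -38.5173 / 117.2286 = -0.329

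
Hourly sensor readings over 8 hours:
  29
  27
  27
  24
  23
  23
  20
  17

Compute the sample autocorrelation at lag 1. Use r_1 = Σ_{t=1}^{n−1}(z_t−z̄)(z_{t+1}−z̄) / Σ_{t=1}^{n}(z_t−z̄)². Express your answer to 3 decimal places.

0.520

Mean z̄ = (29 + 27 + 27 + 24 + 23 + 23 + 20 + 17)/8 = 23.7500
Numerator Σ_{t=1}^{7}(z_t−z̄)(z_{t+1}−z̄) = 56.9375
Denominator Σ(z_t−z̄)² = 109.5000
r_1 = 56.9375 / 109.5000 = 0.520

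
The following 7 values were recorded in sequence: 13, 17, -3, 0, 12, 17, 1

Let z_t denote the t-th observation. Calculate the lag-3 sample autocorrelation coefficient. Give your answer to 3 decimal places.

Mean z̄ = (13 + 17 − 3 + 0 + 12 + 17 + 1)/7 = 8.1429
Numerator Σ_{t=1}^{4}(z_t−z̄)(z_{t+3}−z̄) = -45.9184
Denominator Σ(z_t−z̄)² = 436.8571
r_3 = -45.9184 / 436.8571 = -0.105

-0.105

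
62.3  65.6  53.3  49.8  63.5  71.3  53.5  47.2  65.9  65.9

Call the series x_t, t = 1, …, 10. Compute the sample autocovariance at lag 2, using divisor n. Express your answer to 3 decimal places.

Mean x̄ = (62.3 + 65.6 + 53.3 + 49.8 + 63.5 + 71.3 + 53.5 + 47.2 + 65.9 + 65.9)/10 = 59.8300
Σ_{t=1}^{8}(x_t−x̄)(x_{t+2}−x̄) = -496.1958
γ_2 = -496.1958 / 10 = -49.620

-49.620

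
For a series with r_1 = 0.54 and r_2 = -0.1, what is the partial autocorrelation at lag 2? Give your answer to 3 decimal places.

φ_{22} = (r_2 − r_1²) / (1 − r_1²)
r_1² = (0.54)² = 0.2916
Numerator = -0.1 − 0.2916 = -0.3916; denominator = 1 − 0.2916 = 0.7084
φ_{22} = -0.3916 / 0.7084 = -0.553

-0.553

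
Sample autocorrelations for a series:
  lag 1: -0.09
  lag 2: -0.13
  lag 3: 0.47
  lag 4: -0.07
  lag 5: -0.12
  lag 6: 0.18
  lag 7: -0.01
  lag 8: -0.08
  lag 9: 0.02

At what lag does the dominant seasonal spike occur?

3

The largest autocorrelation is r_3 = 0.47, with a weaker echo at lag 6 (0.18); the remaining lags stay at or below 0.02.
The dominant spike at lag 3 indicates a seasonal period of 3.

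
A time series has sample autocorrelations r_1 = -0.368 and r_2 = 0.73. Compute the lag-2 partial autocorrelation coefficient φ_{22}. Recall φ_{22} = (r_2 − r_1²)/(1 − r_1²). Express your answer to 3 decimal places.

0.688

φ_{22} = (r_2 − r_1²) / (1 − r_1²)
r_1² = (-0.368)² = 0.135424
Numerator = 0.73 − 0.1354 = 0.5946; denominator = 1 − 0.1354 = 0.8646
φ_{22} = 0.5946 / 0.8646 = 0.688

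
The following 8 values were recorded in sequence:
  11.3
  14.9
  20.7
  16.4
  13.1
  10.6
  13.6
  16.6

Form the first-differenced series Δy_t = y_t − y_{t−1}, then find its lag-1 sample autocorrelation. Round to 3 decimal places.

0.211

First differences Δy: 3.6, 5.8, -4.3, -3.3, -2.5, 3.0, 3.0
Mean of differences = 0.7571
Numerator Σ(Δy_t−Δȳ)(Δy_{t+1}−Δȳ) = 20.2910
Denominator Σ(Δy_t−Δȳ)² = 96.2171
r_1(Δy) = 20.2910 / 96.2171 = 0.211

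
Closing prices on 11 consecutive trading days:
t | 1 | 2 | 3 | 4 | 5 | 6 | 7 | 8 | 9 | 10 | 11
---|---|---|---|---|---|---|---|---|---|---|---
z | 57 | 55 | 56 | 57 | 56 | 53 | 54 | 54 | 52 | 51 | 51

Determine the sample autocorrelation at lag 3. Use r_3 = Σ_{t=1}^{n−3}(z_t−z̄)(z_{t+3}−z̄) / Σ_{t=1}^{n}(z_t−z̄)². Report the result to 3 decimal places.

Mean z̄ = (57 + 55 + 56 + 57 + 56 + 53 + 54 + 54 + 52 + 51 + 51)/11 = 54.1818
Numerator Σ_{t=1}^{8}(z_t−z̄)(z_{t+3}−z̄) = 10.1736
Denominator Σ(z_t−z̄)² = 49.6364
r_3 = 10.1736 / 49.6364 = 0.205

0.205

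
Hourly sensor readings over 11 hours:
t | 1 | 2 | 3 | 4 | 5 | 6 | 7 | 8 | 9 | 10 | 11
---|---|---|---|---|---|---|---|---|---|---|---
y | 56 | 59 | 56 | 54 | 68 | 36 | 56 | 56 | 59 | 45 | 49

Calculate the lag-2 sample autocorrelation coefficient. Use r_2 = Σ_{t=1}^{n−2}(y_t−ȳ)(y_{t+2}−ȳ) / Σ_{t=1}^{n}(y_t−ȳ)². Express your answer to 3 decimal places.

Mean ȳ = (56 + 59 + 56 + 54 + 68 + 36 + 56 + 56 + 59 + 45 + 49)/11 = 54.0000
Numerator Σ_{t=1}^{9}(y_t−ȳ)(y_{t+2}−ȳ) = -9.0000
Denominator Σ(y_t−ȳ)² = 692.0000
r_2 = -9.0000 / 692.0000 = -0.013

-0.013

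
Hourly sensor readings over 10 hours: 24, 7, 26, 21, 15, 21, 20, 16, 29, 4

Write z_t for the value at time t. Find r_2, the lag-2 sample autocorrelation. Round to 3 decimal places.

0.060

Mean z̄ = (24 + 7 + 26 + 21 + 15 + 21 + 20 + 16 + 29 + 4)/10 = 18.3000
Numerator Σ_{t=1}^{8}(z_t−z̄)(z_{t+2}−z̄) = 34.5200
Denominator Σ(z_t−z̄)² = 572.1000
r_2 = 34.5200 / 572.1000 = 0.060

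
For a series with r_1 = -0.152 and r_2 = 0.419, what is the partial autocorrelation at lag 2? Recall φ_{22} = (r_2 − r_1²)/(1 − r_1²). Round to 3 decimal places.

φ_{22} = (r_2 − r_1²) / (1 − r_1²)
r_1² = (-0.152)² = 0.023104
Numerator = 0.419 − 0.0231 = 0.3959; denominator = 1 − 0.0231 = 0.9769
φ_{22} = 0.3959 / 0.9769 = 0.405

0.405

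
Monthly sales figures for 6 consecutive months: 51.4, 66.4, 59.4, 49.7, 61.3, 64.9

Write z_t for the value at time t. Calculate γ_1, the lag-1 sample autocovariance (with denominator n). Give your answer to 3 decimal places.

-10.787

Mean z̄ = (51.4 + 66.4 + 59.4 + 49.7 + 61.3 + 64.9)/6 = 58.8500
Σ_{t=1}^{5}(z_t−z̄)(z_{t+1}−z̄) = -64.7225
γ_1 = -64.7225 / 6 = -10.787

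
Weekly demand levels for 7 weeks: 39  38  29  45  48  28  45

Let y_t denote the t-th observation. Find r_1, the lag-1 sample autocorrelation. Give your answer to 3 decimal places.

Mean ȳ = (39 + 38 + 29 + 45 + 48 + 28 + 45)/7 = 38.8571
Deviations from mean: 0.1429, -0.8571, -9.8571, 6.1429, 9.1429, -10.8571, 6.1429
Σ(y_t−ȳ)(y_{t+1}−ȳ) = (-0.1224) + (8.4490) + (-60.5510) + (56.1633) + (-99.2653) + (-66.6939) = -162.0204
Denominator Σ(y_t−ȳ)² = 374.8571
r_1 = -162.0204 / 374.8571 = -0.432

-0.432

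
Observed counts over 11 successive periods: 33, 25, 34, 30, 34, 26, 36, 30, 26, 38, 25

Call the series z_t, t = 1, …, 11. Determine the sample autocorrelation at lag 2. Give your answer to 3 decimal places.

Mean z̄ = (33 + 25 + 34 + 30 + 34 + 26 + 36 + 30 + 26 + 38 + 25)/11 = 30.6364
Numerator Σ_{t=1}^{9}(z_t−z̄)(z_{t+2}−z̄) = 43.3719
Denominator Σ(z_t−z̄)² = 218.5455
r_2 = 43.3719 / 218.5455 = 0.198

0.198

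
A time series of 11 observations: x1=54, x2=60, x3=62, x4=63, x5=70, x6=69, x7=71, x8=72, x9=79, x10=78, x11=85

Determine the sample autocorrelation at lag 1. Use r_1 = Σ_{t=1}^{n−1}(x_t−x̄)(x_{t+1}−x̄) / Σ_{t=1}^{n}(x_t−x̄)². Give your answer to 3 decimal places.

Mean x̄ = (54 + 60 + 62 + 63 + 70 + 69 + 71 + 72 + 79 + 78 + 85)/11 = 69.3636
Numerator Σ_{t=1}^{10}(x_t−x̄)(x_{t+1}−x̄) = 502.7769
Denominator Σ(x_t−x̄)² = 840.5455
r_1 = 502.7769 / 840.5455 = 0.598

0.598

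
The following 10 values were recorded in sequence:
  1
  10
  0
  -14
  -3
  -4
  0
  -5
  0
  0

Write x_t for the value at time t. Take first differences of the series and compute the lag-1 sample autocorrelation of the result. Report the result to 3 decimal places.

-0.292

First differences Δx: 9, -10, -14, 11, -1, 4, -5, 5, 0
Mean of differences = -0.1111
Numerator Σ(Δx_t−Δx̄)(Δx_{t+1}−Δx̄) = -165.1235
Denominator Σ(Δx_t−Δx̄)² = 564.8889
r_1(Δx) = -165.1235 / 564.8889 = -0.292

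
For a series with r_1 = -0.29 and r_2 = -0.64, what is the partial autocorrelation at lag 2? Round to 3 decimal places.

-0.791

φ_{22} = (r_2 − r_1²) / (1 − r_1²)
r_1² = (-0.29)² = 0.0841
Numerator = -0.64 − 0.0841 = -0.7241; denominator = 1 − 0.0841 = 0.9159
φ_{22} = -0.7241 / 0.9159 = -0.791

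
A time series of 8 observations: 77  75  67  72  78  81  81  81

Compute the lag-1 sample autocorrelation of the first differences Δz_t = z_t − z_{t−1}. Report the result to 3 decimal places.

0.149

First differences Δz: -2, -8, 5, 6, 3, 0, 0
Mean of differences = 0.5714
Numerator Σ(Δz_t−Δz̄)(Δz_{t+1}−Δz̄) = 20.2449
Denominator Σ(Δz_t−Δz̄)² = 135.7143
r_1(Δz) = 20.2449 / 135.7143 = 0.149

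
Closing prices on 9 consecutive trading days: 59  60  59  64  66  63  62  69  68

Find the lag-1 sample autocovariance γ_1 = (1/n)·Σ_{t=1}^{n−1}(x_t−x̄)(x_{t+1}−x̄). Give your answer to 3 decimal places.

Mean x̄ = (59 + 60 + 59 + 64 + 66 + 63 + 62 + 69 + 68)/9 = 63.3333
Σ_{t=1}^{8}(x_t−x̄)(x_{t+1}−x̄) = 46.2222
γ_1 = 46.2222 / 9 = 5.136

5.136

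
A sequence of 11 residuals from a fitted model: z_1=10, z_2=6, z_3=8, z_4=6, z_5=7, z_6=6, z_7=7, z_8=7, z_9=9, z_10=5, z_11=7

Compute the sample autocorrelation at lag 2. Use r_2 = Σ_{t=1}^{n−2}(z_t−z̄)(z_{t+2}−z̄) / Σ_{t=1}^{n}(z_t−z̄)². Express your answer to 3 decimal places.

0.234

Mean z̄ = (10 + 6 + 8 + 6 + 7 + 6 + 7 + 7 + 9 + 5 + 7)/11 = 7.0909
Numerator Σ_{t=1}^{9}(z_t−z̄)(z_{t+2}−z̄) = 4.8926
Denominator Σ(z_t−z̄)² = 20.9091
r_2 = 4.8926 / 20.9091 = 0.234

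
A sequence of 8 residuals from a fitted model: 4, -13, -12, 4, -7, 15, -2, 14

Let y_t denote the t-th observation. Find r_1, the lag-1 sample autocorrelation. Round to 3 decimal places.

-0.158

Mean ȳ = (4 − 13 − 12 + 4 − 7 + 15 − 2 + 14)/8 = 0.3750
Σ(y_t−ȳ)(y_{t+1}−ȳ) = (-48.4844) + (165.5156) + (-44.8594) + (-26.7344) + (-107.8594) + (-34.7344) + (-32.3594) = -129.5156
Denominator Σ(y_t−ȳ)² = 817.8750
r_1 = -129.5156 / 817.8750 = -0.158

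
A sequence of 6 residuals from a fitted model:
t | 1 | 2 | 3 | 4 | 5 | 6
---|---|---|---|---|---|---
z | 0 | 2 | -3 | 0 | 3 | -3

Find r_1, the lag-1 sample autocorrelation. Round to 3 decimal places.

Mean z̄ = (0 + 2 − 3 + 0 + 3 − 3)/6 = -0.1667
Deviations from mean: 0.1667, 2.1667, -2.8333, 0.1667, 3.1667, -2.8333
Numerator Σ_{t=1}^{5}(z_t−z̄)(z_{t+1}−z̄) = -14.6944
Denominator Σ(z_t−z̄)² = 30.8333
r_1 = -14.6944 / 30.8333 = -0.477

-0.477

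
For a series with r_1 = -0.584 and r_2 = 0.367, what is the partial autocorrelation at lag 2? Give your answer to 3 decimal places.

φ_{22} = (r_2 − r_1²) / (1 − r_1²)
r_1² = (-0.584)² = 0.341056
Numerator = 0.367 − 0.3411 = 0.0259; denominator = 1 − 0.3411 = 0.6589
φ_{22} = 0.0259 / 0.6589 = 0.039

0.039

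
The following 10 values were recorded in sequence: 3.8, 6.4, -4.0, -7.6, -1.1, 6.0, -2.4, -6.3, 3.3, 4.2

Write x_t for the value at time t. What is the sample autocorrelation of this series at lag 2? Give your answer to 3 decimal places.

Mean x̄ = (3.8 + 6.4 − 4.0 − 7.6 − 1.1 + 6.0 − 2.4 − 6.3 + 3.3 + 4.2)/10 = 0.2300
Numerator Σ_{t=1}^{8}(x_t−x̄)(x_{t+2}−x̄) = -171.1438
Denominator Σ(x_t−x̄)² = 239.8210
r_2 = -171.1438 / 239.8210 = -0.714

-0.714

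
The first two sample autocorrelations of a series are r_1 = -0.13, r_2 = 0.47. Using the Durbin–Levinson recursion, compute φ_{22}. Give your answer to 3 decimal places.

0.461

φ_{22} = (r_2 − r_1²) / (1 − r_1²)
r_1² = (-0.13)² = 0.0169
Numerator = 0.47 − 0.0169 = 0.4531; denominator = 1 − 0.0169 = 0.9831
φ_{22} = 0.4531 / 0.9831 = 0.461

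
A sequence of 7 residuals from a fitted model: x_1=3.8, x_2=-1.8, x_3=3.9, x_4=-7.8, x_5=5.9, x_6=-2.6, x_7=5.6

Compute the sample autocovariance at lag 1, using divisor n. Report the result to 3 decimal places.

Mean x̄ = (3.8 − 1.8 + 3.9 − 7.8 + 5.9 − 2.6 + 5.6)/7 = 1.0000
Σ_{t=1}^{6}(x_t−x̄)(x_{t+1}−x̄) = -118.8000
γ_1 = -118.8000 / 7 = -16.971

-16.971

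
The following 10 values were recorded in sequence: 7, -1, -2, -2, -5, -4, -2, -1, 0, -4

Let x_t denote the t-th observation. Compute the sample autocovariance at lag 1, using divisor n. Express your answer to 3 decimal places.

1.324

Mean x̄ = (7 − 1 − 2 − 2 − 5 − 4 − 2 − 1 + 0 − 4)/10 = -1.4000
Σ_{t=1}^{9}(x_t−x̄)(x_{t+1}−x̄) = 13.2400
γ_1 = 13.2400 / 10 = 1.324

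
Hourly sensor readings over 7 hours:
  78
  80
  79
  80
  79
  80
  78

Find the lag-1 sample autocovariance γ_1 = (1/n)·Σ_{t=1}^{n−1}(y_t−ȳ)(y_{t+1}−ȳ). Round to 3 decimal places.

Mean ȳ = (78 + 80 + 79 + 80 + 79 + 80 + 78)/7 = 79.1429
Deviations: -1.1429, 0.8571, -0.1429, 0.8571, -0.1429, 0.8571, -1.1429
Σ_{t=1}^{6}(y_t−ȳ)(y_{t+1}−ȳ) = -2.4490
γ_1 = -2.4490 / 7 = -0.350

-0.350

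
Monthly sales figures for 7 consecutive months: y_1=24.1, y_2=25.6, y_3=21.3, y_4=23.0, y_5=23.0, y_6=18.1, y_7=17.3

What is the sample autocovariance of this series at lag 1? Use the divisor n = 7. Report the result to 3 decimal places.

2.849

Mean ȳ = (24.1 + 25.6 + 21.3 + 23.0 + 23.0 + 18.1 + 17.3)/7 = 21.7714
Deviations: 2.3286, 3.8286, -0.4714, 1.2286, 1.2286, -3.6714, -4.4714
Σ_{t=1}^{6}(y_t−ȳ)(y_{t+1}−ȳ) = 19.9463
γ_1 = 19.9463 / 7 = 2.849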